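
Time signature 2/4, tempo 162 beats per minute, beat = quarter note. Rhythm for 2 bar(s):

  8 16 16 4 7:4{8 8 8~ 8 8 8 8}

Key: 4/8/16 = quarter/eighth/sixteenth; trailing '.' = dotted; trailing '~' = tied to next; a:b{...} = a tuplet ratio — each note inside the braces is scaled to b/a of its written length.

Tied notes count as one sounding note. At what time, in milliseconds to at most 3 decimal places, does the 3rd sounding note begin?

note 3 onset = 3/4b = 277.778ms

1. 0.0ms @ 0 + 185.185ms (1/2)
2. 185.185ms @ 1/2 + 92.593ms (1/4)
3. 277.778ms @ 3/4 + 92.593ms (1/4)
4. 370.37ms @ 1 + 370.37ms (1)
5. 740.741ms @ 2 + 105.82ms (2/7)
6. 846.561ms @ 16/7 + 105.82ms (2/7)
7. 952.381ms @ 18/7 + 211.64ms (4/7)
8. 1164.021ms @ 22/7 + 105.82ms (2/7)
9. 1269.841ms @ 24/7 + 105.82ms (2/7)
10. 1375.661ms @ 26/7 + 105.82ms (2/7)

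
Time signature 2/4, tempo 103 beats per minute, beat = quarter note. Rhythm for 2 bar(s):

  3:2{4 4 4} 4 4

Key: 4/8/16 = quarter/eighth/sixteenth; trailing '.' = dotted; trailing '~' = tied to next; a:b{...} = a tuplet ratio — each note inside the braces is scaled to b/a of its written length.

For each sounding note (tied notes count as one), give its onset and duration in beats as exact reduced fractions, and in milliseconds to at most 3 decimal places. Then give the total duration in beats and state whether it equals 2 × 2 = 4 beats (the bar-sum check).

1) 0.0ms=0b +388.35ms=2/3b
2) 388.35ms=2/3b +388.35ms=2/3b
3) 776.699ms=4/3b +388.35ms=2/3b
4) 1165.049ms=2b +582.524ms=1b
5) 1747.573ms=3b +582.524ms=1b
Σ=4b of 4 (103bpm 2/4) — PASS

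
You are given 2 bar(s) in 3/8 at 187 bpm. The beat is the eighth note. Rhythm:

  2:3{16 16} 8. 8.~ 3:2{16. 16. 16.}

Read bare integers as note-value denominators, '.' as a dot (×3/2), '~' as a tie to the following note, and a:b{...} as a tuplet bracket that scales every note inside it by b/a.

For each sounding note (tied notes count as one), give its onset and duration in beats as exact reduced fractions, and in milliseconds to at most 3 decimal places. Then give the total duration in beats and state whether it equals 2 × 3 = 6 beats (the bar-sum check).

1) 0.0ms=0b +240.642ms=3/4b
2) 240.642ms=3/4b +240.642ms=3/4b
3) 481.283ms=3/2b +481.283ms=3/2b
4) 962.567ms=3b +641.711ms=2b
5) 1604.278ms=5b +160.428ms=1/2b
6) 1764.706ms=11/2b +160.428ms=1/2b
Σ=6b of 6 (187bpm 3/8) — PASS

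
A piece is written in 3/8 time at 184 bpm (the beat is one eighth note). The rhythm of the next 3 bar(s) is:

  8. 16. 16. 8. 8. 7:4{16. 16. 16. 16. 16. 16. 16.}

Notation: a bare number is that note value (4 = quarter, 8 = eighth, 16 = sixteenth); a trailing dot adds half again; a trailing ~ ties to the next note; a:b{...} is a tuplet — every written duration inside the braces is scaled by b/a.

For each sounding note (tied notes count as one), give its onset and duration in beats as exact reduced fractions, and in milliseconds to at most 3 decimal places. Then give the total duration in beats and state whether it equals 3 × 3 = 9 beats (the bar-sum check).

1) 0.0ms=0b +489.13ms=3/2b
2) 489.13ms=3/2b +244.565ms=3/4b
3) 733.696ms=9/4b +244.565ms=3/4b
4) 978.261ms=3b +489.13ms=3/2b
5) 1467.391ms=9/2b +489.13ms=3/2b
6) 1956.522ms=6b +139.752ms=3/7b
7) 2096.273ms=45/7b +139.752ms=3/7b
8) 2236.025ms=48/7b +139.752ms=3/7b
9) 2375.776ms=51/7b +139.752ms=3/7b
10) 2515.528ms=54/7b +139.752ms=3/7b
11) 2655.28ms=57/7b +139.752ms=3/7b
12) 2795.031ms=60/7b +139.752ms=3/7b
Σ=9b of 9 (184bpm 3/8) — PASS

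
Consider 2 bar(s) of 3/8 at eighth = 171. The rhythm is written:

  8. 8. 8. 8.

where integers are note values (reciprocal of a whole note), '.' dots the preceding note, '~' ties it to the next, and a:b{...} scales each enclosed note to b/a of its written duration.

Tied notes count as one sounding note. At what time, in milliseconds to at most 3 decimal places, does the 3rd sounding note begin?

note 3 onset = 3b = 1052.632ms

1. 0.0ms @ 0 + 526.316ms (3/2)
2. 526.316ms @ 3/2 + 526.316ms (3/2)
3. 1052.632ms @ 3 + 526.316ms (3/2)
4. 1578.947ms @ 9/2 + 526.316ms (3/2)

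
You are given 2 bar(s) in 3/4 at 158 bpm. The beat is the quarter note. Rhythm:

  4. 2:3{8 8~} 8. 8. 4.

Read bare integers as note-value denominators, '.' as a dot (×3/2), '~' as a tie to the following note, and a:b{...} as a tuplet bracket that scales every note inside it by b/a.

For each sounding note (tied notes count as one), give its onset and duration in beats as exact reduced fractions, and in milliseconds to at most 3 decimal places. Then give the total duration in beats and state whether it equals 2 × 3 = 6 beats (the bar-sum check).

1) 0.0ms=0b +569.62ms=3/2b
2) 569.62ms=3/2b +284.81ms=3/4b
3) 854.43ms=9/4b +569.62ms=3/2b
4) 1424.051ms=15/4b +284.81ms=3/4b
5) 1708.861ms=9/2b +569.62ms=3/2b
Σ=6b of 6 (158bpm 3/4) — PASS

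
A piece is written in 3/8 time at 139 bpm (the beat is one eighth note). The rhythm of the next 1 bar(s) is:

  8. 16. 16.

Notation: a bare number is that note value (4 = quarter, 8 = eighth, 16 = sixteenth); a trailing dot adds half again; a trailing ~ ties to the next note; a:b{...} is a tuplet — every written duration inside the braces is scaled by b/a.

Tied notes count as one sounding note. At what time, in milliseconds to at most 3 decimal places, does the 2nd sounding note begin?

note 2 onset = 3/2b = 647.482ms

1. 0.0ms @ 0 + 647.482ms (3/2)
2. 647.482ms @ 3/2 + 323.741ms (3/4)
3. 971.223ms @ 9/4 + 323.741ms (3/4)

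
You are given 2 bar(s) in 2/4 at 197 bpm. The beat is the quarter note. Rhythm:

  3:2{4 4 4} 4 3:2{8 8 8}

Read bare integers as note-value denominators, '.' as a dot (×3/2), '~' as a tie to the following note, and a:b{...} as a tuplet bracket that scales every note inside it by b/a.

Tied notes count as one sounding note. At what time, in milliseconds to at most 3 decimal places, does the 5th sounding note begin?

note 5 onset = 3b = 913.706ms

1. 0.0ms @ 0 + 203.046ms (2/3)
2. 203.046ms @ 2/3 + 203.046ms (2/3)
3. 406.091ms @ 4/3 + 203.046ms (2/3)
4. 609.137ms @ 2 + 304.569ms (1)
5. 913.706ms @ 3 + 101.523ms (1/3)
6. 1015.228ms @ 10/3 + 101.523ms (1/3)
7. 1116.751ms @ 11/3 + 101.523ms (1/3)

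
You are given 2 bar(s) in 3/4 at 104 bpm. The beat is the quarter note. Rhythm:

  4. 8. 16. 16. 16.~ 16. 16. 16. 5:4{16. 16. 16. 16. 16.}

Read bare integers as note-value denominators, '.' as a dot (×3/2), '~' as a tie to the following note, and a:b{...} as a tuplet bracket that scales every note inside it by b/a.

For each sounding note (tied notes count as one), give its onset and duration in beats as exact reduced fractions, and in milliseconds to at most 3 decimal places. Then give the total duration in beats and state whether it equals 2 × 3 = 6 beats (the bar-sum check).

1) 0.0ms=0b +865.385ms=3/2b
2) 865.385ms=3/2b +432.692ms=3/4b
3) 1298.077ms=9/4b +216.346ms=3/8b
4) 1514.423ms=21/8b +216.346ms=3/8b
5) 1730.769ms=3b +432.692ms=3/4b
6) 2163.462ms=15/4b +216.346ms=3/8b
7) 2379.808ms=33/8b +216.346ms=3/8b
8) 2596.154ms=9/2b +173.077ms=3/10b
9) 2769.231ms=24/5b +173.077ms=3/10b
10) 2942.308ms=51/10b +173.077ms=3/10b
11) 3115.385ms=27/5b +173.077ms=3/10b
12) 3288.462ms=57/10b +173.077ms=3/10b
Σ=6b of 6 (104bpm 3/4) — PASS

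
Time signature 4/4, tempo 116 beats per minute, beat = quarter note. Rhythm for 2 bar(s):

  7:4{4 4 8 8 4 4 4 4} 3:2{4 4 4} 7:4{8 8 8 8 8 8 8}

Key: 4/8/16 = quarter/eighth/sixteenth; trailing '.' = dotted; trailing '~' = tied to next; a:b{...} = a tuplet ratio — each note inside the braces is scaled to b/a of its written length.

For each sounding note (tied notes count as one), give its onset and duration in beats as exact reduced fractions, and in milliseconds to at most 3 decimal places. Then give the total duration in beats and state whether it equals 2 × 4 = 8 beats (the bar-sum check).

1) 0.0ms=0b +295.567ms=4/7b
2) 295.567ms=4/7b +295.567ms=4/7b
3) 591.133ms=8/7b +147.783ms=2/7b
4) 738.916ms=10/7b +147.783ms=2/7b
5) 886.7ms=12/7b +295.567ms=4/7b
6) 1182.266ms=16/7b +295.567ms=4/7b
7) 1477.833ms=20/7b +295.567ms=4/7b
8) 1773.399ms=24/7b +295.567ms=4/7b
9) 2068.966ms=4b +344.828ms=2/3b
10) 2413.793ms=14/3b +344.828ms=2/3b
11) 2758.621ms=16/3b +344.828ms=2/3b
12) 3103.448ms=6b +147.783ms=2/7b
13) 3251.232ms=44/7b +147.783ms=2/7b
14) 3399.015ms=46/7b +147.783ms=2/7b
15) 3546.798ms=48/7b +147.783ms=2/7b
16) 3694.581ms=50/7b +147.783ms=2/7b
17) 3842.365ms=52/7b +147.783ms=2/7b
18) 3990.148ms=54/7b +147.783ms=2/7b
Σ=8b of 8 (116bpm 4/4) — PASS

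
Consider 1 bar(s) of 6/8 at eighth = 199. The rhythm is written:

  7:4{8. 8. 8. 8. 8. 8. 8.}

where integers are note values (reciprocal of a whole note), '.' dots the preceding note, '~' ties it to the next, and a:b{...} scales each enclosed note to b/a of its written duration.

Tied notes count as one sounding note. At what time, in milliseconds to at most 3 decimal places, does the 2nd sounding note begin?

1. 0.0ms @ 0 + 258.435ms (6/7)
2. 258.435ms @ 6/7 + 258.435ms (6/7)
3. 516.87ms @ 12/7 + 258.435ms (6/7)
4. 775.305ms @ 18/7 + 258.435ms (6/7)
5. 1033.74ms @ 24/7 + 258.435ms (6/7)
6. 1292.175ms @ 30/7 + 258.435ms (6/7)
7. 1550.61ms @ 36/7 + 258.435ms (6/7)

note 2 onset = 6/7b = 258.435ms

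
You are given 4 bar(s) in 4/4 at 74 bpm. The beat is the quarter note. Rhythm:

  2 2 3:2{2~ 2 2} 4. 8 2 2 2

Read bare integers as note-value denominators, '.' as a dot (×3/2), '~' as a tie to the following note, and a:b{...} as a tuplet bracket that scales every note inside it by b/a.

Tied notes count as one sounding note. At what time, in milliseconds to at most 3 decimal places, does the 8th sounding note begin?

note 8 onset = 12b = 9729.73ms

1. 0.0ms @ 0 + 1621.622ms (2)
2. 1621.622ms @ 2 + 1621.622ms (2)
3. 3243.243ms @ 4 + 2162.162ms (8/3)
4. 5405.405ms @ 20/3 + 1081.081ms (4/3)
5. 6486.486ms @ 8 + 1216.216ms (3/2)
6. 7702.703ms @ 19/2 + 405.405ms (1/2)
7. 8108.108ms @ 10 + 1621.622ms (2)
8. 9729.73ms @ 12 + 1621.622ms (2)
9. 11351.351ms @ 14 + 1621.622ms (2)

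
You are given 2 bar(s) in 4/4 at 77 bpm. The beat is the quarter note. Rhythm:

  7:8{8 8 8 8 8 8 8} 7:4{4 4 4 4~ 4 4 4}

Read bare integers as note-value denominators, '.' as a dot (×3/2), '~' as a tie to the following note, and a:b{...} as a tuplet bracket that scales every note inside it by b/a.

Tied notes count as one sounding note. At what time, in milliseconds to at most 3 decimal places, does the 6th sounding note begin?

1. 0.0ms @ 0 + 445.269ms (4/7)
2. 445.269ms @ 4/7 + 445.269ms (4/7)
3. 890.538ms @ 8/7 + 445.269ms (4/7)
4. 1335.807ms @ 12/7 + 445.269ms (4/7)
5. 1781.076ms @ 16/7 + 445.269ms (4/7)
6. 2226.345ms @ 20/7 + 445.269ms (4/7)
7. 2671.614ms @ 24/7 + 445.269ms (4/7)
8. 3116.883ms @ 4 + 445.269ms (4/7)
9. 3562.152ms @ 32/7 + 445.269ms (4/7)
10. 4007.421ms @ 36/7 + 445.269ms (4/7)
11. 4452.69ms @ 40/7 + 890.538ms (8/7)
12. 5343.228ms @ 48/7 + 445.269ms (4/7)
13. 5788.497ms @ 52/7 + 445.269ms (4/7)

note 6 onset = 20/7b = 2226.345ms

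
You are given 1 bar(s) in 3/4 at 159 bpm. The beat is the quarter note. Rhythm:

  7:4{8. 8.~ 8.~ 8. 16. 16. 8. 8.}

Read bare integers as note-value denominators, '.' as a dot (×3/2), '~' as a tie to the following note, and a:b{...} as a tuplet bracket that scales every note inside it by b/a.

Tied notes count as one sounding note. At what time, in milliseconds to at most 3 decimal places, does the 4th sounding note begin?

1. 0.0ms @ 0 + 161.725ms (3/7)
2. 161.725ms @ 3/7 + 485.175ms (9/7)
3. 646.9ms @ 12/7 + 80.863ms (3/14)
4. 727.763ms @ 27/14 + 80.863ms (3/14)
5. 808.625ms @ 15/7 + 161.725ms (3/7)
6. 970.35ms @ 18/7 + 161.725ms (3/7)

note 4 onset = 27/14b = 727.763ms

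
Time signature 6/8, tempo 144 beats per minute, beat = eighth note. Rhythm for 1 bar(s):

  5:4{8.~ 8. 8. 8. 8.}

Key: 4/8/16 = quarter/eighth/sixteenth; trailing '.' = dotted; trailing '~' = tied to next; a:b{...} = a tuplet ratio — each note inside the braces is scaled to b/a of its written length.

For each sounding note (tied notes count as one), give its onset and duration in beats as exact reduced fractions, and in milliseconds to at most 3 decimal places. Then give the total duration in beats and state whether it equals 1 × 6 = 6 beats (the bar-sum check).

1) 0.0ms=0b +1000.0ms=12/5b
2) 1000.0ms=12/5b +500.0ms=6/5b
3) 1500.0ms=18/5b +500.0ms=6/5b
4) 2000.0ms=24/5b +500.0ms=6/5b
Σ=6b of 6 (144bpm 6/8) — PASS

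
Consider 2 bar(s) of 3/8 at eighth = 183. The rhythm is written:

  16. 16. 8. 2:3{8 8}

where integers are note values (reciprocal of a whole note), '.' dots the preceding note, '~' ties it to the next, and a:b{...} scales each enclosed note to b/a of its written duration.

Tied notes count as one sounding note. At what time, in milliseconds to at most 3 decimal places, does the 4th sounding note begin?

1. 0.0ms @ 0 + 245.902ms (3/4)
2. 245.902ms @ 3/4 + 245.902ms (3/4)
3. 491.803ms @ 3/2 + 491.803ms (3/2)
4. 983.607ms @ 3 + 491.803ms (3/2)
5. 1475.41ms @ 9/2 + 491.803ms (3/2)

note 4 onset = 3b = 983.607ms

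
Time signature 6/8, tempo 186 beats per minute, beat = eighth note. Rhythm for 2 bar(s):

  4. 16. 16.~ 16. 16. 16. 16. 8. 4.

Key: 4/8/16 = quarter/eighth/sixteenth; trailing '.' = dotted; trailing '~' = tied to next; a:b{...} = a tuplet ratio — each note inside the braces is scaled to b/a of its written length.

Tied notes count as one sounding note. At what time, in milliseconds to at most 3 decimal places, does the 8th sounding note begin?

1. 0.0ms @ 0 + 967.742ms (3)
2. 967.742ms @ 3 + 241.935ms (3/4)
3. 1209.677ms @ 15/4 + 483.871ms (3/2)
4. 1693.548ms @ 21/4 + 241.935ms (3/4)
5. 1935.484ms @ 6 + 241.935ms (3/4)
6. 2177.419ms @ 27/4 + 241.935ms (3/4)
7. 2419.355ms @ 15/2 + 483.871ms (3/2)
8. 2903.226ms @ 9 + 967.742ms (3)

note 8 onset = 9b = 2903.226ms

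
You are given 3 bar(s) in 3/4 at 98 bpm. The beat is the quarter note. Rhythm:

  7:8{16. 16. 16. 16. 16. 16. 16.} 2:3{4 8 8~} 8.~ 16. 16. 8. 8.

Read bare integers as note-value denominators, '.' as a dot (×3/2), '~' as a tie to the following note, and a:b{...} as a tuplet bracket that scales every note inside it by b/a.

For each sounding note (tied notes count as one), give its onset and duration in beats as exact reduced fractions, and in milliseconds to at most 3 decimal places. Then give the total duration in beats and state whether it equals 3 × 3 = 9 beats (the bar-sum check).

1) 0.0ms=0b +262.391ms=3/7b
2) 262.391ms=3/7b +262.391ms=3/7b
3) 524.781ms=6/7b +262.391ms=3/7b
4) 787.172ms=9/7b +262.391ms=3/7b
5) 1049.563ms=12/7b +262.391ms=3/7b
6) 1311.953ms=15/7b +262.391ms=3/7b
7) 1574.344ms=18/7b +262.391ms=3/7b
8) 1836.735ms=3b +918.367ms=3/2b
9) 2755.102ms=9/2b +459.184ms=3/4b
10) 3214.286ms=21/4b +1147.959ms=15/8b
11) 4362.245ms=57/8b +229.592ms=3/8b
12) 4591.837ms=15/2b +459.184ms=3/4b
13) 5051.02ms=33/4b +459.184ms=3/4b
Σ=9b of 9 (98bpm 3/4) — PASS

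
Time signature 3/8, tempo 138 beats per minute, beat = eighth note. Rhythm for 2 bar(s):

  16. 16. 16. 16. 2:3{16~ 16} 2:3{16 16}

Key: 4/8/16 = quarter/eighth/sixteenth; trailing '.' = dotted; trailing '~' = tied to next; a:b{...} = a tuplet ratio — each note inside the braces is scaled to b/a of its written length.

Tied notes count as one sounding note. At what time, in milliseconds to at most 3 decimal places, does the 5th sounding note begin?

1. 0.0ms @ 0 + 326.087ms (3/4)
2. 326.087ms @ 3/4 + 326.087ms (3/4)
3. 652.174ms @ 3/2 + 326.087ms (3/4)
4. 978.261ms @ 9/4 + 326.087ms (3/4)
5. 1304.348ms @ 3 + 652.174ms (3/2)
6. 1956.522ms @ 9/2 + 326.087ms (3/4)
7. 2282.609ms @ 21/4 + 326.087ms (3/4)

note 5 onset = 3b = 1304.348ms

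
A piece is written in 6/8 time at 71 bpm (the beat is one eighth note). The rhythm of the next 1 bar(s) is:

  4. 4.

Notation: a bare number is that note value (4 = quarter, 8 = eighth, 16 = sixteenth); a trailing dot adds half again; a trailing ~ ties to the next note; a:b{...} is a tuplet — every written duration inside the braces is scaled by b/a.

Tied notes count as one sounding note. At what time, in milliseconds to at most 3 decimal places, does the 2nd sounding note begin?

1. 0.0ms @ 0 + 2535.211ms (3)
2. 2535.211ms @ 3 + 2535.211ms (3)

note 2 onset = 3b = 2535.211ms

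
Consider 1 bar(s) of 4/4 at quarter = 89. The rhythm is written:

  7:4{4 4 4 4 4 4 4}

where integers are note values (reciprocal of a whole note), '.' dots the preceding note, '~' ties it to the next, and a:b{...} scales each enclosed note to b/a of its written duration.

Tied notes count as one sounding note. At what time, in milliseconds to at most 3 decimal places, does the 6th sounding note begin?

1. 0.0ms @ 0 + 385.233ms (4/7)
2. 385.233ms @ 4/7 + 385.233ms (4/7)
3. 770.465ms @ 8/7 + 385.233ms (4/7)
4. 1155.698ms @ 12/7 + 385.233ms (4/7)
5. 1540.931ms @ 16/7 + 385.233ms (4/7)
6. 1926.164ms @ 20/7 + 385.233ms (4/7)
7. 2311.396ms @ 24/7 + 385.233ms (4/7)

note 6 onset = 20/7b = 1926.164ms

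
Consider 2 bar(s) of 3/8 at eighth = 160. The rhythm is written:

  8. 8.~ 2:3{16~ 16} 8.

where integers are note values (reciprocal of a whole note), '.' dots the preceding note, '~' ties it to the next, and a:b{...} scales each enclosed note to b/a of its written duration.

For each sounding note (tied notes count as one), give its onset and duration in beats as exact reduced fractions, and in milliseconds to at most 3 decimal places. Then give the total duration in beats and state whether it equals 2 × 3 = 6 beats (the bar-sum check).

1) 0.0ms=0b +562.5ms=3/2b
2) 562.5ms=3/2b +1125.0ms=3b
3) 1687.5ms=9/2b +562.5ms=3/2b
Σ=6b of 6 (160bpm 3/8) — PASS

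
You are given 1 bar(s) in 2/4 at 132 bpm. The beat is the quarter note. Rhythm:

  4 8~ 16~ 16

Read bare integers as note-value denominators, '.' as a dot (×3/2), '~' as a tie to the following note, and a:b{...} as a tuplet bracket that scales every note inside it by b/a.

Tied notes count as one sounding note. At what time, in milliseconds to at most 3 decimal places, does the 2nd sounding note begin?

1. 0.0ms @ 0 + 454.545ms (1)
2. 454.545ms @ 1 + 454.545ms (1)

note 2 onset = 1b = 454.545ms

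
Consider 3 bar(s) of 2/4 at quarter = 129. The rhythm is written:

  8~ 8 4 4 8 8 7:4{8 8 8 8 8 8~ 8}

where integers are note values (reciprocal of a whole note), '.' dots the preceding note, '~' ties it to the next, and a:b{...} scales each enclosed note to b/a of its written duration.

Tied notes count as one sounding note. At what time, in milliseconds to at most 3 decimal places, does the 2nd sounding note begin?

note 2 onset = 1b = 465.116ms

1. 0.0ms @ 0 + 465.116ms (1)
2. 465.116ms @ 1 + 465.116ms (1)
3. 930.233ms @ 2 + 465.116ms (1)
4. 1395.349ms @ 3 + 232.558ms (1/2)
5. 1627.907ms @ 7/2 + 232.558ms (1/2)
6. 1860.465ms @ 4 + 132.89ms (2/7)
7. 1993.355ms @ 30/7 + 132.89ms (2/7)
8. 2126.246ms @ 32/7 + 132.89ms (2/7)
9. 2259.136ms @ 34/7 + 132.89ms (2/7)
10. 2392.027ms @ 36/7 + 132.89ms (2/7)
11. 2524.917ms @ 38/7 + 265.781ms (4/7)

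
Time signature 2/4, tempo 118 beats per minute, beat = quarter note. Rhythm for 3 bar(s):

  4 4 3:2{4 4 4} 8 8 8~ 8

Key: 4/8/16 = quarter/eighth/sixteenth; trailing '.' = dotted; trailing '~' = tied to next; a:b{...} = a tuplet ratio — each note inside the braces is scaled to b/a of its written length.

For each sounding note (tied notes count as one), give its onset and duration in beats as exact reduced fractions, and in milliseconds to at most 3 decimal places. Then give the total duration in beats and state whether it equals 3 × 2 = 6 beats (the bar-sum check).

1) 0.0ms=0b +508.475ms=1b
2) 508.475ms=1b +508.475ms=1b
3) 1016.949ms=2b +338.983ms=2/3b
4) 1355.932ms=8/3b +338.983ms=2/3b
5) 1694.915ms=10/3b +338.983ms=2/3b
6) 2033.898ms=4b +254.237ms=1/2b
7) 2288.136ms=9/2b +254.237ms=1/2b
8) 2542.373ms=5b +508.475ms=1b
Σ=6b of 6 (118bpm 2/4) — PASS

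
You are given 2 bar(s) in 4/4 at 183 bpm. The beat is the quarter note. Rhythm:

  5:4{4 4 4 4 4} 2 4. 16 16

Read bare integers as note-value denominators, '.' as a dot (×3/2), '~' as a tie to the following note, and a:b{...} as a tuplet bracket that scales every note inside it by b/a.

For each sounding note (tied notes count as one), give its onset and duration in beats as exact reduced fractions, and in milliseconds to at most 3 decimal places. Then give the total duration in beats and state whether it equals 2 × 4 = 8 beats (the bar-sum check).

1) 0.0ms=0b +262.295ms=4/5b
2) 262.295ms=4/5b +262.295ms=4/5b
3) 524.59ms=8/5b +262.295ms=4/5b
4) 786.885ms=12/5b +262.295ms=4/5b
5) 1049.18ms=16/5b +262.295ms=4/5b
6) 1311.475ms=4b +655.738ms=2b
7) 1967.213ms=6b +491.803ms=3/2b
8) 2459.016ms=15/2b +81.967ms=1/4b
9) 2540.984ms=31/4b +81.967ms=1/4b
Σ=8b of 8 (183bpm 4/4) — PASS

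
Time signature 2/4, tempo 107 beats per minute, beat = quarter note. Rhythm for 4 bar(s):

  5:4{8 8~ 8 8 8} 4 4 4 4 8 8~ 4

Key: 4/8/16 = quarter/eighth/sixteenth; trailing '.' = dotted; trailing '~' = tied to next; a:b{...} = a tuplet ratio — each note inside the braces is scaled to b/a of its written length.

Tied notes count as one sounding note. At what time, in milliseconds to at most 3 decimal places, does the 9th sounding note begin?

note 9 onset = 6b = 3364.486ms

1. 0.0ms @ 0 + 224.299ms (2/5)
2. 224.299ms @ 2/5 + 448.598ms (4/5)
3. 672.897ms @ 6/5 + 224.299ms (2/5)
4. 897.196ms @ 8/5 + 224.299ms (2/5)
5. 1121.495ms @ 2 + 560.748ms (1)
6. 1682.243ms @ 3 + 560.748ms (1)
7. 2242.991ms @ 4 + 560.748ms (1)
8. 2803.738ms @ 5 + 560.748ms (1)
9. 3364.486ms @ 6 + 280.374ms (1/2)
10. 3644.86ms @ 13/2 + 841.121ms (3/2)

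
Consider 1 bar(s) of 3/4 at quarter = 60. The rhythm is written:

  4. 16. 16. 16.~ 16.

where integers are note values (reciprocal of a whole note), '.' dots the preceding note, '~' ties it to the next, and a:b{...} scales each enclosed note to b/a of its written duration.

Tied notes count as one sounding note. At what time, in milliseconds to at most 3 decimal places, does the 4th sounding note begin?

1. 0.0ms @ 0 + 1500.0ms (3/2)
2. 1500.0ms @ 3/2 + 375.0ms (3/8)
3. 1875.0ms @ 15/8 + 375.0ms (3/8)
4. 2250.0ms @ 9/4 + 750.0ms (3/4)

note 4 onset = 9/4b = 2250.0ms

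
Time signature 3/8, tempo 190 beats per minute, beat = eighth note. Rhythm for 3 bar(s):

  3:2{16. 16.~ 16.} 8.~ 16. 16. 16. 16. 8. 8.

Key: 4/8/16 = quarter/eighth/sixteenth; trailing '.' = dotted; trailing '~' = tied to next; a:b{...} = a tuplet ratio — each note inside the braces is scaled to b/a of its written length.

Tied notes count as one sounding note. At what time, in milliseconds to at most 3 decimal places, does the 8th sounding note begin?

note 8 onset = 15/2b = 2368.421ms

1. 0.0ms @ 0 + 157.895ms (1/2)
2. 157.895ms @ 1/2 + 315.789ms (1)
3. 473.684ms @ 3/2 + 710.526ms (9/4)
4. 1184.211ms @ 15/4 + 236.842ms (3/4)
5. 1421.053ms @ 9/2 + 236.842ms (3/4)
6. 1657.895ms @ 21/4 + 236.842ms (3/4)
7. 1894.737ms @ 6 + 473.684ms (3/2)
8. 2368.421ms @ 15/2 + 473.684ms (3/2)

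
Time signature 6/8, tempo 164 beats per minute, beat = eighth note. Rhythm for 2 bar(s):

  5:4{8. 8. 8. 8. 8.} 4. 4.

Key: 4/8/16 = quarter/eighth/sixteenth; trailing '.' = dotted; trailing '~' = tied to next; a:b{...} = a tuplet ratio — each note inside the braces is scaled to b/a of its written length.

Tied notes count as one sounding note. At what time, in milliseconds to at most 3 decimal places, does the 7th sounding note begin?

1. 0.0ms @ 0 + 439.024ms (6/5)
2. 439.024ms @ 6/5 + 439.024ms (6/5)
3. 878.049ms @ 12/5 + 439.024ms (6/5)
4. 1317.073ms @ 18/5 + 439.024ms (6/5)
5. 1756.098ms @ 24/5 + 439.024ms (6/5)
6. 2195.122ms @ 6 + 1097.561ms (3)
7. 3292.683ms @ 9 + 1097.561ms (3)

note 7 onset = 9b = 3292.683ms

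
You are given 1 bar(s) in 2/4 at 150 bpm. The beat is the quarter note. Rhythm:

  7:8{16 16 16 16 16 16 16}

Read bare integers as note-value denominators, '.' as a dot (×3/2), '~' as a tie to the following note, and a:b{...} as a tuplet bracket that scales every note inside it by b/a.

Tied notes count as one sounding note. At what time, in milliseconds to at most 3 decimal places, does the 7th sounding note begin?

1. 0.0ms @ 0 + 114.286ms (2/7)
2. 114.286ms @ 2/7 + 114.286ms (2/7)
3. 228.571ms @ 4/7 + 114.286ms (2/7)
4. 342.857ms @ 6/7 + 114.286ms (2/7)
5. 457.143ms @ 8/7 + 114.286ms (2/7)
6. 571.429ms @ 10/7 + 114.286ms (2/7)
7. 685.714ms @ 12/7 + 114.286ms (2/7)

note 7 onset = 12/7b = 685.714ms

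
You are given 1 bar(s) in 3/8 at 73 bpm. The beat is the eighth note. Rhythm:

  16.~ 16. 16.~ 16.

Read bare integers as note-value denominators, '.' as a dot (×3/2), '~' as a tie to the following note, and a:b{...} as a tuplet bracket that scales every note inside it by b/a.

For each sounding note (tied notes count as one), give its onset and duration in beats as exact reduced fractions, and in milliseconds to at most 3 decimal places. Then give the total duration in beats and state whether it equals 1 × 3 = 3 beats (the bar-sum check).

1) 0.0ms=0b +1232.877ms=3/2b
2) 1232.877ms=3/2b +1232.877ms=3/2b
Σ=3b of 3 (73bpm 3/8) — PASS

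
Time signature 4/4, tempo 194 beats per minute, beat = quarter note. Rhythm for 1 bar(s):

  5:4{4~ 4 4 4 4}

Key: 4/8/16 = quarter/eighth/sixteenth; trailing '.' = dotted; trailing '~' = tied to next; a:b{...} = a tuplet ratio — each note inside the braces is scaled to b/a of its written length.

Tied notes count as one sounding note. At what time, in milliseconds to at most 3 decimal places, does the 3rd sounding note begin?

note 3 onset = 12/5b = 742.268ms

1. 0.0ms @ 0 + 494.845ms (8/5)
2. 494.845ms @ 8/5 + 247.423ms (4/5)
3. 742.268ms @ 12/5 + 247.423ms (4/5)
4. 989.691ms @ 16/5 + 247.423ms (4/5)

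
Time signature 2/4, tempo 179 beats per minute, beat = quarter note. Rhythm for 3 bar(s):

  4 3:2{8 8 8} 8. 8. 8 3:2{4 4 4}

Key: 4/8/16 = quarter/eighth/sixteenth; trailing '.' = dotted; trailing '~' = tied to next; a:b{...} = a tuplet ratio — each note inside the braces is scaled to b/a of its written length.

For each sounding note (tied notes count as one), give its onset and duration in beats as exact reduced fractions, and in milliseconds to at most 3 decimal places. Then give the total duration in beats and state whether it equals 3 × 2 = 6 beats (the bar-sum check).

1) 0.0ms=0b +335.196ms=1b
2) 335.196ms=1b +111.732ms=1/3b
3) 446.927ms=4/3b +111.732ms=1/3b
4) 558.659ms=5/3b +111.732ms=1/3b
5) 670.391ms=2b +251.397ms=3/4b
6) 921.788ms=11/4b +251.397ms=3/4b
7) 1173.184ms=7/2b +167.598ms=1/2b
8) 1340.782ms=4b +223.464ms=2/3b
9) 1564.246ms=14/3b +223.464ms=2/3b
10) 1787.709ms=16/3b +223.464ms=2/3b
Σ=6b of 6 (179bpm 2/4) — PASS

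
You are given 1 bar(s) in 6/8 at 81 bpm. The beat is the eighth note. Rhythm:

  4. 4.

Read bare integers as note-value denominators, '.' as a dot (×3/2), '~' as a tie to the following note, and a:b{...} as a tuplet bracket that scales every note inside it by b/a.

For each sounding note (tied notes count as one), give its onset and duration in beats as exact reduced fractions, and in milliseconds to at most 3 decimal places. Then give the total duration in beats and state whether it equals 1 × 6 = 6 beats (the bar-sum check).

1) 0.0ms=0b +2222.222ms=3b
2) 2222.222ms=3b +2222.222ms=3b
Σ=6b of 6 (81bpm 6/8) — PASS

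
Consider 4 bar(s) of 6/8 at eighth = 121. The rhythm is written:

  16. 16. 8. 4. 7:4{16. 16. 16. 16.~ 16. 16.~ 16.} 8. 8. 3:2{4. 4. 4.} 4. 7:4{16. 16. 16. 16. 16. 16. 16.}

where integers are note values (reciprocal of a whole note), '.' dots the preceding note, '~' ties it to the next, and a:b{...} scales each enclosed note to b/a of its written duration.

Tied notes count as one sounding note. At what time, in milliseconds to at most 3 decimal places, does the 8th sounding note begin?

note 8 onset = 51/7b = 3612.751ms

1. 0.0ms @ 0 + 371.901ms (3/4)
2. 371.901ms @ 3/4 + 371.901ms (3/4)
3. 743.802ms @ 3/2 + 743.802ms (3/2)
4. 1487.603ms @ 3 + 1487.603ms (3)
5. 2975.207ms @ 6 + 212.515ms (3/7)
6. 3187.721ms @ 45/7 + 212.515ms (3/7)
7. 3400.236ms @ 48/7 + 212.515ms (3/7)
8. 3612.751ms @ 51/7 + 425.03ms (6/7)
9. 4037.78ms @ 57/7 + 425.03ms (6/7)
10. 4462.81ms @ 9 + 743.802ms (3/2)
11. 5206.612ms @ 21/2 + 743.802ms (3/2)
12. 5950.413ms @ 12 + 991.736ms (2)
13. 6942.149ms @ 14 + 991.736ms (2)
14. 7933.884ms @ 16 + 991.736ms (2)
15. 8925.62ms @ 18 + 1487.603ms (3)
16. 10413.223ms @ 21 + 212.515ms (3/7)
17. 10625.738ms @ 150/7 + 212.515ms (3/7)
18. 10838.253ms @ 153/7 + 212.515ms (3/7)
19. 11050.767ms @ 156/7 + 212.515ms (3/7)
20. 11263.282ms @ 159/7 + 212.515ms (3/7)
21. 11475.797ms @ 162/7 + 212.515ms (3/7)
22. 11688.312ms @ 165/7 + 212.515ms (3/7)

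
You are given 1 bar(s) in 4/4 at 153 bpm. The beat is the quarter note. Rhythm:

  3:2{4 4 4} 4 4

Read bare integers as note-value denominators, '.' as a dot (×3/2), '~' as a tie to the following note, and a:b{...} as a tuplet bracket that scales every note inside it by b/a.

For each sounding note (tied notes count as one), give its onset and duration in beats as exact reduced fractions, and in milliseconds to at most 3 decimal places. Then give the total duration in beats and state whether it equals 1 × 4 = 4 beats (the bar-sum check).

1) 0.0ms=0b +261.438ms=2/3b
2) 261.438ms=2/3b +261.438ms=2/3b
3) 522.876ms=4/3b +261.438ms=2/3b
4) 784.314ms=2b +392.157ms=1b
5) 1176.471ms=3b +392.157ms=1b
Σ=4b of 4 (153bpm 4/4) — PASS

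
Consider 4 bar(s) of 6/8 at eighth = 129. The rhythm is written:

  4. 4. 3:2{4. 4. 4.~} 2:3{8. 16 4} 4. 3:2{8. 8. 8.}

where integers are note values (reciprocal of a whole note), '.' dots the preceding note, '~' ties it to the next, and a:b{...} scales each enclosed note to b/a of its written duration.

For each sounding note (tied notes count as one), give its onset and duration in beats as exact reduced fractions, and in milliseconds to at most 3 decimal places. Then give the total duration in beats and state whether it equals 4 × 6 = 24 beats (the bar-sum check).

1) 0.0ms=0b +1395.349ms=3b
2) 1395.349ms=3b +1395.349ms=3b
3) 2790.698ms=6b +930.233ms=2b
4) 3720.93ms=8b +930.233ms=2b
5) 4651.163ms=10b +1976.744ms=17/4b
6) 6627.907ms=57/4b +348.837ms=3/4b
7) 6976.744ms=15b +1395.349ms=3b
8) 8372.093ms=18b +1395.349ms=3b
9) 9767.442ms=21b +465.116ms=1b
10) 10232.558ms=22b +465.116ms=1b
11) 10697.674ms=23b +465.116ms=1b
Σ=24b of 24 (129bpm 6/8) — PASS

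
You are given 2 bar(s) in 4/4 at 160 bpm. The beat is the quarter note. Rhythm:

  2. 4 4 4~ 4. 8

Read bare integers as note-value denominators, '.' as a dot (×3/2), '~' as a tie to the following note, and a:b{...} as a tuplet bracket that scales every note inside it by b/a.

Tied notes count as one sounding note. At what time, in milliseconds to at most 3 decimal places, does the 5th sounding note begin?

1. 0.0ms @ 0 + 1125.0ms (3)
2. 1125.0ms @ 3 + 375.0ms (1)
3. 1500.0ms @ 4 + 375.0ms (1)
4. 1875.0ms @ 5 + 937.5ms (5/2)
5. 2812.5ms @ 15/2 + 187.5ms (1/2)

note 5 onset = 15/2b = 2812.5ms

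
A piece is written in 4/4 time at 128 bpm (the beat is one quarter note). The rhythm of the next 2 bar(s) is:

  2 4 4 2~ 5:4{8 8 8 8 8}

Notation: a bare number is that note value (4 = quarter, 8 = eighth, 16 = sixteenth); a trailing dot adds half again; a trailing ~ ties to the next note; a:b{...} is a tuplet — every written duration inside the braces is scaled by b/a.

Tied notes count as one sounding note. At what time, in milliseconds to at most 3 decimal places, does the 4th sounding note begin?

1. 0.0ms @ 0 + 937.5ms (2)
2. 937.5ms @ 2 + 468.75ms (1)
3. 1406.25ms @ 3 + 468.75ms (1)
4. 1875.0ms @ 4 + 1125.0ms (12/5)
5. 3000.0ms @ 32/5 + 187.5ms (2/5)
6. 3187.5ms @ 34/5 + 187.5ms (2/5)
7. 3375.0ms @ 36/5 + 187.5ms (2/5)
8. 3562.5ms @ 38/5 + 187.5ms (2/5)

note 4 onset = 4b = 1875.0ms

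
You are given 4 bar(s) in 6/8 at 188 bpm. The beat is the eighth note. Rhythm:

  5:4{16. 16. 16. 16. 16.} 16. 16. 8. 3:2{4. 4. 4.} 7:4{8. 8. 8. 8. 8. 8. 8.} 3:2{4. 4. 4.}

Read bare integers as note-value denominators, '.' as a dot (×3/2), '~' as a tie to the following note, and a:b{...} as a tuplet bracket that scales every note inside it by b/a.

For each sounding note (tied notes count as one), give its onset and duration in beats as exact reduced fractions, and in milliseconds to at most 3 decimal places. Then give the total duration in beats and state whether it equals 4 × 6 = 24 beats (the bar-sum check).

1) 0.0ms=0b +191.489ms=3/5b
2) 191.489ms=3/5b +191.489ms=3/5b
3) 382.979ms=6/5b +191.489ms=3/5b
4) 574.468ms=9/5b +191.489ms=3/5b
5) 765.957ms=12/5b +191.489ms=3/5b
6) 957.447ms=3b +239.362ms=3/4b
7) 1196.809ms=15/4b +239.362ms=3/4b
8) 1436.17ms=9/2b +478.723ms=3/2b
9) 1914.894ms=6b +638.298ms=2b
10) 2553.191ms=8b +638.298ms=2b
11) 3191.489ms=10b +638.298ms=2b
12) 3829.787ms=12b +273.556ms=6/7b
13) 4103.343ms=90/7b +273.556ms=6/7b
14) 4376.9ms=96/7b +273.556ms=6/7b
15) 4650.456ms=102/7b +273.556ms=6/7b
16) 4924.012ms=108/7b +273.556ms=6/7b
17) 5197.568ms=114/7b +273.556ms=6/7b
18) 5471.125ms=120/7b +273.556ms=6/7b
19) 5744.681ms=18b +638.298ms=2b
20) 6382.979ms=20b +638.298ms=2b
21) 7021.277ms=22b +638.298ms=2b
Σ=24b of 24 (188bpm 6/8) — PASS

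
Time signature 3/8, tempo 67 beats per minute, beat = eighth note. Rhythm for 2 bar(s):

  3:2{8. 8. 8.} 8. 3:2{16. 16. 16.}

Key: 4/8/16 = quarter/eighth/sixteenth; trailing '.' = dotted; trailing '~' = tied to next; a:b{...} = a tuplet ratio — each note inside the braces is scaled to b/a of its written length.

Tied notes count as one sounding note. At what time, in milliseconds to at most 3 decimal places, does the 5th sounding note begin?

1. 0.0ms @ 0 + 895.522ms (1)
2. 895.522ms @ 1 + 895.522ms (1)
3. 1791.045ms @ 2 + 895.522ms (1)
4. 2686.567ms @ 3 + 1343.284ms (3/2)
5. 4029.851ms @ 9/2 + 447.761ms (1/2)
6. 4477.612ms @ 5 + 447.761ms (1/2)
7. 4925.373ms @ 11/2 + 447.761ms (1/2)

note 5 onset = 9/2b = 4029.851ms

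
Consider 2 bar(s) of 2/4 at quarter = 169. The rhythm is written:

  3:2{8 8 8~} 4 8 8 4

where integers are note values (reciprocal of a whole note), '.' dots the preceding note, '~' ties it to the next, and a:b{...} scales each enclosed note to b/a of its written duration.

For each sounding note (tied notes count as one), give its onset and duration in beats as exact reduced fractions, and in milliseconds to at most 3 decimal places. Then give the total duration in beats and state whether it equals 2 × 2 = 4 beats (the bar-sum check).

1) 0.0ms=0b +118.343ms=1/3b
2) 118.343ms=1/3b +118.343ms=1/3b
3) 236.686ms=2/3b +473.373ms=4/3b
4) 710.059ms=2b +177.515ms=1/2b
5) 887.574ms=5/2b +177.515ms=1/2b
6) 1065.089ms=3b +355.03ms=1b
Σ=4b of 4 (169bpm 2/4) — PASS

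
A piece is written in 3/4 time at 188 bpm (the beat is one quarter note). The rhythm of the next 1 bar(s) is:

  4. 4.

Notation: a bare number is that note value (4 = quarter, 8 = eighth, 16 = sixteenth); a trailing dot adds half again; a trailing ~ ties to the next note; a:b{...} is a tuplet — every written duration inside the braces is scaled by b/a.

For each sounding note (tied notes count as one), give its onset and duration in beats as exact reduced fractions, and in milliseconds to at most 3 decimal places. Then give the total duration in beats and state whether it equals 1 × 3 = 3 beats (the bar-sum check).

1) 0.0ms=0b +478.723ms=3/2b
2) 478.723ms=3/2b +478.723ms=3/2b
Σ=3b of 3 (188bpm 3/4) — PASS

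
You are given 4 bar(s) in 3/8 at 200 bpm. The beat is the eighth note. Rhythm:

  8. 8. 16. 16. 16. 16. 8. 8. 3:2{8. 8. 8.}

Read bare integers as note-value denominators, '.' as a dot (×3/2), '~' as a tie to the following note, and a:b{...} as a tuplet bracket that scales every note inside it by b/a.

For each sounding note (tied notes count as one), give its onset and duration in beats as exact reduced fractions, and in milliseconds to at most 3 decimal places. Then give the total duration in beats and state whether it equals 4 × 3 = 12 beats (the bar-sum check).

1) 0.0ms=0b +450.0ms=3/2b
2) 450.0ms=3/2b +450.0ms=3/2b
3) 900.0ms=3b +225.0ms=3/4b
4) 1125.0ms=15/4b +225.0ms=3/4b
5) 1350.0ms=9/2b +225.0ms=3/4b
6) 1575.0ms=21/4b +225.0ms=3/4b
7) 1800.0ms=6b +450.0ms=3/2b
8) 2250.0ms=15/2b +450.0ms=3/2b
9) 2700.0ms=9b +300.0ms=1b
10) 3000.0ms=10b +300.0ms=1b
11) 3300.0ms=11b +300.0ms=1b
Σ=12b of 12 (200bpm 3/8) — PASS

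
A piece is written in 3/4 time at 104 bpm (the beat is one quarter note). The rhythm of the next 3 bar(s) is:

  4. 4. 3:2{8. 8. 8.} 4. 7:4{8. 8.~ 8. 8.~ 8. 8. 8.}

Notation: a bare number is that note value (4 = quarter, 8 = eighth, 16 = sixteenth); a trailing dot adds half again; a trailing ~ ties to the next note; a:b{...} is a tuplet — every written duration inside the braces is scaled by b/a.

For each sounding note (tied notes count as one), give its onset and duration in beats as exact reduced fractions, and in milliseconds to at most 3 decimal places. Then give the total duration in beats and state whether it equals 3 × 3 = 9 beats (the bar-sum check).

1) 0.0ms=0b +865.385ms=3/2b
2) 865.385ms=3/2b +865.385ms=3/2b
3) 1730.769ms=3b +288.462ms=1/2b
4) 2019.231ms=7/2b +288.462ms=1/2b
5) 2307.692ms=4b +288.462ms=1/2b
6) 2596.154ms=9/2b +865.385ms=3/2b
7) 3461.538ms=6b +247.253ms=3/7b
8) 3708.791ms=45/7b +494.505ms=6/7b
9) 4203.297ms=51/7b +494.505ms=6/7b
10) 4697.802ms=57/7b +247.253ms=3/7b
11) 4945.055ms=60/7b +247.253ms=3/7b
Σ=9b of 9 (104bpm 3/4) — PASS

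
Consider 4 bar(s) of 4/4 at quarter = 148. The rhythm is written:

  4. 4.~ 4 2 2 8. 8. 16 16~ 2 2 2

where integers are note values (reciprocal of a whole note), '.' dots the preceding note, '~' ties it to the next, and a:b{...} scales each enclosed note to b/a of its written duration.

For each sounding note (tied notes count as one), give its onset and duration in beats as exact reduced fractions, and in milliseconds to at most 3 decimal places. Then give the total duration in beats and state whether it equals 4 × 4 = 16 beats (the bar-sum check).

1) 0.0ms=0b +608.108ms=3/2b
2) 608.108ms=3/2b +1013.514ms=5/2b
3) 1621.622ms=4b +810.811ms=2b
4) 2432.432ms=6b +810.811ms=2b
5) 3243.243ms=8b +304.054ms=3/4b
6) 3547.297ms=35/4b +304.054ms=3/4b
7) 3851.351ms=19/2b +101.351ms=1/4b
8) 3952.703ms=39/4b +912.162ms=9/4b
9) 4864.865ms=12b +810.811ms=2b
10) 5675.676ms=14b +810.811ms=2b
Σ=16b of 16 (148bpm 4/4) — PASS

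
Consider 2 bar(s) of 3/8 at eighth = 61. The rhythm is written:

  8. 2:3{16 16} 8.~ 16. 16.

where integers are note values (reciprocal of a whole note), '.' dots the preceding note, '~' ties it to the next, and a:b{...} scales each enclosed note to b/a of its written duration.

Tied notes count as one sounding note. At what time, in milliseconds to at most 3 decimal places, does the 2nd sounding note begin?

1. 0.0ms @ 0 + 1475.41ms (3/2)
2. 1475.41ms @ 3/2 + 737.705ms (3/4)
3. 2213.115ms @ 9/4 + 737.705ms (3/4)
4. 2950.82ms @ 3 + 2213.115ms (9/4)
5. 5163.934ms @ 21/4 + 737.705ms (3/4)

note 2 onset = 3/2b = 1475.41ms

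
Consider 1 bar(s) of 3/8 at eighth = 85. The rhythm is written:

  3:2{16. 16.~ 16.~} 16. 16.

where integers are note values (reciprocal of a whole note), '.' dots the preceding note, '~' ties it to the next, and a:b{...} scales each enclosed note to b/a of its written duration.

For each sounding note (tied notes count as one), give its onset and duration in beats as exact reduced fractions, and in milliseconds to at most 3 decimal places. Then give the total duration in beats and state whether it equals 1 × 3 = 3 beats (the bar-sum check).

1) 0.0ms=0b +352.941ms=1/2b
2) 352.941ms=1/2b +1235.294ms=7/4b
3) 1588.235ms=9/4b +529.412ms=3/4b
Σ=3b of 3 (85bpm 3/8) — PASS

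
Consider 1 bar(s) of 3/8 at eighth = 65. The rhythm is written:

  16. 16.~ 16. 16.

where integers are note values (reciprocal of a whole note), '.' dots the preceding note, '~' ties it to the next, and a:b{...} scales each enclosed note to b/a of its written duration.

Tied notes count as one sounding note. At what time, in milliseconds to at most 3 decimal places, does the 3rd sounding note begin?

note 3 onset = 9/4b = 2076.923ms

1. 0.0ms @ 0 + 692.308ms (3/4)
2. 692.308ms @ 3/4 + 1384.615ms (3/2)
3. 2076.923ms @ 9/4 + 692.308ms (3/4)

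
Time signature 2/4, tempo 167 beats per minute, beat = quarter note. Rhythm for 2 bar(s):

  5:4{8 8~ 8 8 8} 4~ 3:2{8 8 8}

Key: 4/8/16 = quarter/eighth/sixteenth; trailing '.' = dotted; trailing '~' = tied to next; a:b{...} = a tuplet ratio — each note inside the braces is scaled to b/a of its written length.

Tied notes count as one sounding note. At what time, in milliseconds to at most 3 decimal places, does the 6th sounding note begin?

1. 0.0ms @ 0 + 143.713ms (2/5)
2. 143.713ms @ 2/5 + 287.425ms (4/5)
3. 431.138ms @ 6/5 + 143.713ms (2/5)
4. 574.85ms @ 8/5 + 143.713ms (2/5)
5. 718.563ms @ 2 + 479.042ms (4/3)
6. 1197.605ms @ 10/3 + 119.76ms (1/3)
7. 1317.365ms @ 11/3 + 119.76ms (1/3)

note 6 onset = 10/3b = 1197.605ms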